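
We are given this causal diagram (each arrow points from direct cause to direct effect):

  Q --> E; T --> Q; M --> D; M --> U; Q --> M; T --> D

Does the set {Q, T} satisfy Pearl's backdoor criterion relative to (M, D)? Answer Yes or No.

Yes

Backdoor paths from M to D (paths whose first edge points into M):
  P1: M <- Q <- T -> D
Condition 1 (no descendant of M in the set): holds — descendants of M are {D, U}; none are in {Q, T}.
Condition 2 (every backdoor path blocked by {Q, T}):
  P1: blocked at chain node Q ∈ conditioning set.
{Q, T} satisfies the backdoor criterion.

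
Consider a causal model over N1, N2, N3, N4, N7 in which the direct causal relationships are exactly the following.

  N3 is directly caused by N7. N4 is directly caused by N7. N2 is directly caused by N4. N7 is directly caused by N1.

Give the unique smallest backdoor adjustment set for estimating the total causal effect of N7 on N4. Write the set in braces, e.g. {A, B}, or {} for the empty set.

Variables eligible for adjustment (non-descendants of N7, excluding N7 and N4): {N1}.
Backdoor paths from N7 to N4:
  (none)
With no backdoor paths the empty set already satisfies the criterion, and it is trivially minimal.

{}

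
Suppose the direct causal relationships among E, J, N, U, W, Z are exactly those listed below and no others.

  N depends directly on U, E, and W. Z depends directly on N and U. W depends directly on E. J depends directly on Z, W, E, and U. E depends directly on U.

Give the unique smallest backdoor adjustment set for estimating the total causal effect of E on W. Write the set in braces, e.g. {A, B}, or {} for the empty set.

{}

Variables eligible for adjustment (non-descendants of E, excluding E and W): {U}.
Backdoor paths from E to W:
  P1: E <- U -> N <- W
  P2: E <- U -> N -> Z -> J <- W
  P3: E <- U -> Z <- N <- W
  P4: E <- U -> Z -> J <- W
  P5: E <- U -> J <- W
  P6: E <- U -> J <- Z <- N <- W
Each backdoor path contains an unconditioned collider, so every path is already blocked with the empty conditioning set:
  P1: blocked at collider N (neither it nor any descendant is in the conditioning set).
  P2: blocked at collider J (neither it nor any descendant is in the conditioning set).
  P3: blocked at collider Z (neither it nor any descendant is in the conditioning set).
  P4: blocked at collider J (neither it nor any descendant is in the conditioning set).
  P5: blocked at collider J (neither it nor any descendant is in the conditioning set).
  P6: blocked at collider J (neither it nor any descendant is in the conditioning set).
The empty set is therefore the unique smallest valid set.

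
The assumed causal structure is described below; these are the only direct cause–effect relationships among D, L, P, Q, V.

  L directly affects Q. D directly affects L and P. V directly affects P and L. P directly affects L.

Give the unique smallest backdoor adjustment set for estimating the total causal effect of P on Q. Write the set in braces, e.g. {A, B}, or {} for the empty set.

Variables eligible for adjustment (non-descendants of P, excluding P and Q): {D, V}.
Backdoor paths from P to Q:
  P1: P <- V -> L -> Q
  P2: P <- D -> L -> Q
The empty set is not sufficient: P1 (P <- V -> L -> Q) has no collider blocking it and no conditioned non-collider, so it is open.
Try {D, V}:
  P1: blocked at fork node V ∈ conditioning set.
  P2: blocked at fork node D ∈ conditioning set.
{D, V} contains no descendant of P and blocks every backdoor path.
Every element of {D, V} is needed (dropping D leaves P2 open; dropping V leaves P1 open), so no proper subset is valid.
Among all size-2 subsets of the eligible variables, only {D, V} blocks every backdoor path, so it is the unique smallest valid adjustment set.

{D, V}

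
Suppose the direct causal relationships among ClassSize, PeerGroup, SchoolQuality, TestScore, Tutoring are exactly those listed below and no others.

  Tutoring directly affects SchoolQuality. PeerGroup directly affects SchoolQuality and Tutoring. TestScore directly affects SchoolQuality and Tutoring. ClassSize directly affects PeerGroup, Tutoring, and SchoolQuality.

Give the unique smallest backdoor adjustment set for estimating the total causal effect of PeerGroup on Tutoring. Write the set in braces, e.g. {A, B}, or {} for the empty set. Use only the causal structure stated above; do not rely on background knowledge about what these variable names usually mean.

{ClassSize}

Variables eligible for adjustment (non-descendants of PeerGroup, excluding PeerGroup and Tutoring): {ClassSize, TestScore}.
Backdoor paths from PeerGroup to Tutoring:
  P1: PeerGroup <- ClassSize -> Tutoring
  P2: PeerGroup <- ClassSize -> SchoolQuality <- TestScore -> Tutoring
  P3: PeerGroup <- ClassSize -> SchoolQuality <- Tutoring
The empty set is not sufficient: P1 (PeerGroup <- ClassSize -> Tutoring) has no collider blocking it and no conditioned non-collider, so it is open.
Try {ClassSize}:
  P1: blocked at fork node ClassSize ∈ conditioning set.
  P2: blocked at fork node ClassSize ∈ conditioning set.
  P3: blocked at fork node ClassSize ∈ conditioning set.
{ClassSize} contains no descendant of PeerGroup and blocks every backdoor path.
No other singleton works — e.g. {TestScore} leaves P1 open — so {ClassSize} is the unique smallest valid adjustment set.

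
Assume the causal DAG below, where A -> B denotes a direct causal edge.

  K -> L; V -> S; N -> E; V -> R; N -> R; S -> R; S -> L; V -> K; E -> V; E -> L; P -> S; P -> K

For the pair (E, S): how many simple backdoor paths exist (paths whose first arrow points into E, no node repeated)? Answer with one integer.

A backdoor path from E to S is any simple undirected path whose first edge points into E (i.e. leaves E via a parent).
Parents of E: {N}.
Enumerating:
  P1: E <- N -> R <- V -> K <- P -> S
  P2: E <- N -> R <- V -> K -> L <- S
  P3: E <- N -> R <- V -> S
  P4: E <- N -> R <- S
That exhausts the simple backdoor paths. Count: 4.

4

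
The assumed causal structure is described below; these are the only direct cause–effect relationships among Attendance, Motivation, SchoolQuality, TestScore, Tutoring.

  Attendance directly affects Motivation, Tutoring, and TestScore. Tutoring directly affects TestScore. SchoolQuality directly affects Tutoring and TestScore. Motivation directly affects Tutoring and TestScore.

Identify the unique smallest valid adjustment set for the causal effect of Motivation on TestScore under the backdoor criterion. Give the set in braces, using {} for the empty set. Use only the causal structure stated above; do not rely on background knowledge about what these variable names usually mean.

Variables eligible for adjustment (non-descendants of Motivation, excluding Motivation and TestScore): {Attendance, SchoolQuality}.
Backdoor paths from Motivation to TestScore:
  P1: Motivation <- Attendance -> Tutoring <- SchoolQuality -> TestScore
  P2: Motivation <- Attendance -> Tutoring -> TestScore
  P3: Motivation <- Attendance -> TestScore
The empty set is not sufficient: P2 (Motivation <- Attendance -> Tutoring -> TestScore) has no collider blocking it and no conditioned non-collider, so it is open.
Try {Attendance}:
  P1: blocked at fork node Attendance ∈ conditioning set.
  P2: blocked at fork node Attendance ∈ conditioning set.
  P3: blocked at fork node Attendance ∈ conditioning set.
{Attendance} contains no descendant of Motivation and blocks every backdoor path.
No other singleton works — e.g. {SchoolQuality} leaves P2 open — so {Attendance} is the unique smallest valid adjustment set.

{Attendance}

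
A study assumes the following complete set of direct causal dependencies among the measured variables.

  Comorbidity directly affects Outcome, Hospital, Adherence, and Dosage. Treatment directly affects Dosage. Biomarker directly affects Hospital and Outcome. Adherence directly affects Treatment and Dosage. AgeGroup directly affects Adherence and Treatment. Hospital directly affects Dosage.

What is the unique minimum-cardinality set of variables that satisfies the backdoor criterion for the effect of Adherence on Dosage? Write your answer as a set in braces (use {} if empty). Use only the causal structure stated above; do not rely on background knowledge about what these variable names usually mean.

{AgeGroup, Comorbidity}

Variables eligible for adjustment (non-descendants of Adherence, excluding Adherence and Dosage): {AgeGroup, Biomarker, Comorbidity, Hospital, Outcome}.
Backdoor paths from Adherence to Dosage:
  P1: Adherence <- AgeGroup -> Treatment -> Dosage
  P2: Adherence <- Comorbidity -> Outcome <- Biomarker -> Hospital -> Dosage
  P3: Adherence <- Comorbidity -> Hospital -> Dosage
  P4: Adherence <- Comorbidity -> Dosage
The empty set is not sufficient: P1 (Adherence <- AgeGroup -> Treatment -> Dosage) has no collider blocking it and no conditioned non-collider, so it is open.
Try {AgeGroup, Comorbidity}:
  P1: blocked at fork node AgeGroup ∈ conditioning set.
  P2: blocked at fork node Comorbidity ∈ conditioning set.
  P3: blocked at fork node Comorbidity ∈ conditioning set.
  P4: blocked at fork node Comorbidity ∈ conditioning set.
{AgeGroup, Comorbidity} contains no descendant of Adherence and blocks every backdoor path.
Every element of {AgeGroup, Comorbidity} is needed (dropping AgeGroup leaves P1 open; dropping Comorbidity leaves P3 open), so no proper subset is valid.
Among all size-2 subsets of the eligible variables, only {AgeGroup, Comorbidity} blocks every backdoor path, so it is the unique smallest valid adjustment set.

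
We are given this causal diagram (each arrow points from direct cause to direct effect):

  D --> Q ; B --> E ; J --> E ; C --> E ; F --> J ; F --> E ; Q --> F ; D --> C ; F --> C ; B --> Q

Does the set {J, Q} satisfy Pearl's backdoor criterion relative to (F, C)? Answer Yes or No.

Backdoor paths from F to C (paths whose first edge points into F):
  P1: F <- Q <- B -> E <- C
  P2: F <- Q <- D -> C
Condition 1 (no descendant of F in the set): FAILS — J is a descendant of F.
Condition 2 (every backdoor path blocked by {J, Q}):
  P1: blocked at chain node Q ∈ conditioning set.
  P2: blocked at chain node Q ∈ conditioning set.
{J, Q} does not satisfy the backdoor criterion.

No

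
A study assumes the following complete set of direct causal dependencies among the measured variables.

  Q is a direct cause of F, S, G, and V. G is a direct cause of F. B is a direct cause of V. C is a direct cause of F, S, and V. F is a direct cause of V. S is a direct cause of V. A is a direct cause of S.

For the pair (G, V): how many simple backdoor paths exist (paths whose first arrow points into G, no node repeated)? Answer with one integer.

A backdoor path from G to V is any simple undirected path whose first edge points into G (i.e. leaves G via a parent).
Parents of G: {Q}.
Enumerating:
  P1: G <- Q -> F <- C -> S -> V
  P2: G <- Q -> F <- C -> V
  P3: G <- Q -> F -> V
  P4: G <- Q -> S <- C -> F -> V
  P5: G <- Q -> S <- C -> V
  P6: G <- Q -> S -> V
  P7: G <- Q -> V
That exhausts the simple backdoor paths. Count: 7.

7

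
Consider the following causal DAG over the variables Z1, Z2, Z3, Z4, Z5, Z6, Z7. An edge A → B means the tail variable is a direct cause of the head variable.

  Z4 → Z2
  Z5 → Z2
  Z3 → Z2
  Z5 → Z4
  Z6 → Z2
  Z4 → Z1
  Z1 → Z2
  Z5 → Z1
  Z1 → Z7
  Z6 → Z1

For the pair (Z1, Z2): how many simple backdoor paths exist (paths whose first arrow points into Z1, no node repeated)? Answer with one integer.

A backdoor path from Z1 to Z2 is any simple undirected path whose first edge points into Z1 (i.e. leaves Z1 via a parent).
Parents of Z1: {Z4, Z5, Z6}.
Enumerating:
  P1: Z1 <- Z6 -> Z2
  P2: Z1 <- Z5 -> Z4 -> Z2
  P3: Z1 <- Z5 -> Z2
  P4: Z1 <- Z4 <- Z5 -> Z2
  P5: Z1 <- Z4 -> Z2
That exhausts the simple backdoor paths. Count: 5.

5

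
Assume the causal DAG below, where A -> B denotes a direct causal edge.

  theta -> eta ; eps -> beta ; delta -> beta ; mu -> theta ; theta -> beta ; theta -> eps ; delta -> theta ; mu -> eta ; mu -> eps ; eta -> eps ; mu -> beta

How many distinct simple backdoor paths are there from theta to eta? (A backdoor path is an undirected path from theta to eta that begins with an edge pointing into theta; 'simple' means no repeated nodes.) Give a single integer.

A backdoor path from theta to eta is any simple undirected path whose first edge points into theta (i.e. leaves theta via a parent).
Parents of theta: {delta, mu}.
Enumerating:
  P1: theta <- mu -> eta
  P2: theta <- mu -> eps <- eta
  P3: theta <- mu -> beta <- eps <- eta
  P4: theta <- delta -> beta <- mu -> eta
  P5: theta <- delta -> beta <- mu -> eps <- eta
  P6: theta <- delta -> beta <- eps <- mu -> eta
  P7: theta <- delta -> beta <- eps <- eta
That exhausts the simple backdoor paths. Count: 7.

7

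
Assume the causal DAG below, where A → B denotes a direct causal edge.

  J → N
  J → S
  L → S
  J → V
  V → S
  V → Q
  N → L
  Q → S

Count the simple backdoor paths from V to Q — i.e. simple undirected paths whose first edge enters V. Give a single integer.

A backdoor path from V to Q is any simple undirected path whose first edge points into V (i.e. leaves V via a parent).
Parents of V: {J}.
Enumerating:
  P1: V <- J -> N -> L -> S <- Q
  P2: V <- J -> S <- Q
That exhausts the simple backdoor paths. Count: 2.

2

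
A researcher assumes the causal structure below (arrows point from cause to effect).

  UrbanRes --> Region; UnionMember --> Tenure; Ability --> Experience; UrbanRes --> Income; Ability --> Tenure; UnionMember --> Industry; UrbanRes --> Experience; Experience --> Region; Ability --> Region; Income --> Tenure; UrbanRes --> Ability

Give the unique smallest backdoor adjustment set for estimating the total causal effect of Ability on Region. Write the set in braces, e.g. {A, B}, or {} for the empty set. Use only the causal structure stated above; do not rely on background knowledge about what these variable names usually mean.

{UrbanRes}

Variables eligible for adjustment (non-descendants of Ability, excluding Ability and Region): {Income, Industry, UnionMember, UrbanRes}.
Backdoor paths from Ability to Region:
  P1: Ability <- UrbanRes -> Experience -> Region
  P2: Ability <- UrbanRes -> Region
The empty set is not sufficient: P1 (Ability <- UrbanRes -> Experience -> Region) has no collider blocking it and no conditioned non-collider, so it is open.
Try {UrbanRes}:
  P1: blocked at fork node UrbanRes ∈ conditioning set.
  P2: blocked at fork node UrbanRes ∈ conditioning set.
{UrbanRes} contains no descendant of Ability and blocks every backdoor path.
No other singleton works — e.g. {UnionMember} leaves P1 open — so {UrbanRes} is the unique smallest valid adjustment set.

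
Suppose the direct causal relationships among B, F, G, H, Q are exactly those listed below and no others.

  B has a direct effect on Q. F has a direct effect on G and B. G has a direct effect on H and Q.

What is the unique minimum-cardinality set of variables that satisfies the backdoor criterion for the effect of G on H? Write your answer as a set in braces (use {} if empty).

Variables eligible for adjustment (non-descendants of G, excluding G and H): {B, F}.
Backdoor paths from G to H:
  (none)
With no backdoor paths the empty set already satisfies the criterion, and it is trivially minimal.

{}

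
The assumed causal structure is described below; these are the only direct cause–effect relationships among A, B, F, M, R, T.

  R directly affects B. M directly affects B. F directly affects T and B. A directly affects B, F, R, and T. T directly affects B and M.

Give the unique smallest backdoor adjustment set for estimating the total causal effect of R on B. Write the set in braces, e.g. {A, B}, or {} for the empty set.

{A}

Variables eligible for adjustment (non-descendants of R, excluding R and B): {A, F, M, T}.
Backdoor paths from R to B:
  P1: R <- A -> F -> T -> M -> B
  P2: R <- A -> F -> T -> B
  P3: R <- A -> F -> B
  P4: R <- A -> T <- F -> B
  P5: R <- A -> T -> M -> B
  P6: R <- A -> T -> B
  P7: R <- A -> B
The empty set is not sufficient: P1 (R <- A -> F -> T -> M -> B) has no collider blocking it and no conditioned non-collider, so it is open.
Try {A}:
  P1: blocked at fork node A ∈ conditioning set.
  P2: blocked at fork node A ∈ conditioning set.
  P3: blocked at fork node A ∈ conditioning set.
  P4: blocked at fork node A ∈ conditioning set.
  P5: blocked at fork node A ∈ conditioning set.
  P6: blocked at fork node A ∈ conditioning set.
  P7: blocked at fork node A ∈ conditioning set.
{A} contains no descendant of R and blocks every backdoor path.
No other singleton works — e.g. {F} leaves P5 open — so {A} is the unique smallest valid adjustment set.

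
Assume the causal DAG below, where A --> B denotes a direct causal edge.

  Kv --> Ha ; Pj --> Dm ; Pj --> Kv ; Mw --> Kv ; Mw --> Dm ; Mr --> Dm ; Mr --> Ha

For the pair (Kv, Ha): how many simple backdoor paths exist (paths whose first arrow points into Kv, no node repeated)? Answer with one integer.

2

A backdoor path from Kv to Ha is any simple undirected path whose first edge points into Kv (i.e. leaves Kv via a parent).
Parents of Kv: {Mw, Pj}.
Enumerating:
  P1: Kv <- Mw -> Dm <- Mr -> Ha
  P2: Kv <- Pj -> Dm <- Mr -> Ha
That exhausts the simple backdoor paths. Count: 2.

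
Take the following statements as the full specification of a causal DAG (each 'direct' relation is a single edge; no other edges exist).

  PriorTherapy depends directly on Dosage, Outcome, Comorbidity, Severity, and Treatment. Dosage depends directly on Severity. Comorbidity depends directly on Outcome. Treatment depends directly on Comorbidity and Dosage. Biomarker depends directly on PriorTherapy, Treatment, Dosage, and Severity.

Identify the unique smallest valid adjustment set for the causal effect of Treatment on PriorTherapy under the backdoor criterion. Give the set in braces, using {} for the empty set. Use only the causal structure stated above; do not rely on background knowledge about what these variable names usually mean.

{Comorbidity, Dosage}

Variables eligible for adjustment (non-descendants of Treatment, excluding Treatment and PriorTherapy): {Comorbidity, Dosage, Outcome, Severity}.
Backdoor paths from Treatment to PriorTherapy:
  P1: Treatment <- Dosage <- Severity -> PriorTherapy
  P2: Treatment <- Dosage <- Severity -> Biomarker <- PriorTherapy
  P3: Treatment <- Dosage -> PriorTherapy
  P4: Treatment <- Dosage -> Biomarker <- Severity -> PriorTherapy
  P5: Treatment <- Dosage -> Biomarker <- PriorTherapy
  P6: Treatment <- Comorbidity <- Outcome -> PriorTherapy
  P7: Treatment <- Comorbidity -> PriorTherapy
The empty set is not sufficient: P1 (Treatment <- Dosage <- Severity -> PriorTherapy) has no collider blocking it and no conditioned non-collider, so it is open.
Try {Comorbidity, Dosage}:
  P1: blocked at chain node Dosage ∈ conditioning set.
  P2: blocked at chain node Dosage ∈ conditioning set.
  P3: blocked at fork node Dosage ∈ conditioning set.
  P4: blocked at fork node Dosage ∈ conditioning set.
  P5: blocked at fork node Dosage ∈ conditioning set.
  P6: blocked at chain node Comorbidity ∈ conditioning set.
  P7: blocked at fork node Comorbidity ∈ conditioning set.
{Comorbidity, Dosage} contains no descendant of Treatment and blocks every backdoor path.
Every element of {Comorbidity, Dosage} is needed (dropping Comorbidity leaves P6 open; dropping Dosage leaves P1 open), so no proper subset is valid.
Among all size-2 subsets of the eligible variables, only {Comorbidity, Dosage} blocks every backdoor path, so it is the unique smallest valid adjustment set.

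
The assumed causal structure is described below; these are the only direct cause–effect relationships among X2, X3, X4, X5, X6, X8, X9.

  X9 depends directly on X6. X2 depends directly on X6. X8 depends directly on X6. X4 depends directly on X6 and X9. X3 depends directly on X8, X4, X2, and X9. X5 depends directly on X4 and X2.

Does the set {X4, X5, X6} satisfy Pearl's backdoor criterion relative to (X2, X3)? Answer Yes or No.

Backdoor paths from X2 to X3 (paths whose first edge points into X2):
  P1: X2 <- X6 -> X9 -> X4 -> X3
  P2: X2 <- X6 -> X9 -> X3
  P3: X2 <- X6 -> X8 -> X3
  P4: X2 <- X6 -> X4 <- X9 -> X3
  P5: X2 <- X6 -> X4 -> X3
Condition 1 (no descendant of X2 in the set): FAILS — X5 is a descendant of X2.
Condition 2 (every backdoor path blocked by {X4, X5, X6}):
  P1: blocked at fork node X6 ∈ conditioning set.
  P2: blocked at fork node X6 ∈ conditioning set.
  P3: blocked at fork node X6 ∈ conditioning set.
  P4: blocked at fork node X6 ∈ conditioning set.
  P5: blocked at fork node X6 ∈ conditioning set.
{X4, X5, X6} does not satisfy the backdoor criterion.

No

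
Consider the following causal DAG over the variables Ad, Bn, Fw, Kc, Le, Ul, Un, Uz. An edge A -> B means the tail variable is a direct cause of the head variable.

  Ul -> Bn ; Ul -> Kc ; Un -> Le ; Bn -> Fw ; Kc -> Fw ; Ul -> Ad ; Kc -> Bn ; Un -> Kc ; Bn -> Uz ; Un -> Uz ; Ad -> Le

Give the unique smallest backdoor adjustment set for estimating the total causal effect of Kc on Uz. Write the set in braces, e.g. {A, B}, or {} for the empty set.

Variables eligible for adjustment (non-descendants of Kc, excluding Kc and Uz): {Ad, Le, Ul, Un}.
Backdoor paths from Kc to Uz:
  P1: Kc <- Ul -> Bn -> Uz
  P2: Kc <- Ul -> Ad -> Le <- Un -> Uz
  P3: Kc <- Un -> Uz
  P4: Kc <- Un -> Le <- Ad <- Ul -> Bn -> Uz
The empty set is not sufficient: P1 (Kc <- Ul -> Bn -> Uz) has no collider blocking it and no conditioned non-collider, so it is open.
Try {Ul, Un}:
  P1: blocked at fork node Ul ∈ conditioning set.
  P2: blocked at fork node Ul ∈ conditioning set.
  P3: blocked at fork node Un ∈ conditioning set.
  P4: blocked at fork node Un ∈ conditioning set.
{Ul, Un} contains no descendant of Kc and blocks every backdoor path.
Every element of {Ul, Un} is needed (dropping Ul leaves P1 open; dropping Un leaves P3 open), so no proper subset is valid.
Among all size-2 subsets of the eligible variables, only {Ul, Un} blocks every backdoor path, so it is the unique smallest valid adjustment set.

{Ul, Un}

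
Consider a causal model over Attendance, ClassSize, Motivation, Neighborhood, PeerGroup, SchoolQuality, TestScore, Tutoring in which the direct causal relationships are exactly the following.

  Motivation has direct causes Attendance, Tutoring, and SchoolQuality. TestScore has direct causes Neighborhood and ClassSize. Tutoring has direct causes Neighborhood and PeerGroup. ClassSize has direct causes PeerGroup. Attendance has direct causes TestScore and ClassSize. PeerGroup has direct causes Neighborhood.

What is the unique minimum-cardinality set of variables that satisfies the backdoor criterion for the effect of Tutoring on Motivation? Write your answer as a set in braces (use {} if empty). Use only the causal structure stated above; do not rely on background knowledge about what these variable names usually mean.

{Attendance}

Variables eligible for adjustment (non-descendants of Tutoring, excluding Tutoring and Motivation): {Attendance, ClassSize, Neighborhood, PeerGroup, SchoolQuality, TestScore}.
Backdoor paths from Tutoring to Motivation:
  P1: Tutoring <- Neighborhood -> PeerGroup -> ClassSize -> TestScore -> Attendance -> Motivation
  P2: Tutoring <- Neighborhood -> PeerGroup -> ClassSize -> Attendance -> Motivation
  P3: Tutoring <- Neighborhood -> TestScore <- ClassSize -> Attendance -> Motivation
  P4: Tutoring <- Neighborhood -> TestScore -> Attendance -> Motivation
  P5: Tutoring <- PeerGroup <- Neighborhood -> TestScore <- ClassSize -> Attendance -> Motivation
  P6: Tutoring <- PeerGroup <- Neighborhood -> TestScore -> Attendance -> Motivation
  P7: Tutoring <- PeerGroup -> ClassSize -> TestScore -> Attendance -> Motivation
  P8: Tutoring <- PeerGroup -> ClassSize -> Attendance -> Motivation
The empty set is not sufficient: P1 (Tutoring <- Neighborhood -> PeerGroup -> ClassSize -> TestScore -> Attendance -> Motivation) has no collider blocking it and no conditioned non-collider, so it is open.
Try {Attendance}:
  P1: blocked at chain node Attendance ∈ conditioning set.
  P2: blocked at chain node Attendance ∈ conditioning set.
  P3: blocked at chain node Attendance ∈ conditioning set.
  P4: blocked at chain node Attendance ∈ conditioning set.
  P5: blocked at chain node Attendance ∈ conditioning set.
  P6: blocked at chain node Attendance ∈ conditioning set.
  P7: blocked at chain node Attendance ∈ conditioning set.
  P8: blocked at chain node Attendance ∈ conditioning set.
{Attendance} contains no descendant of Tutoring and blocks every backdoor path.
No other singleton works — e.g. {SchoolQuality} leaves P1 open — so {Attendance} is the unique smallest valid adjustment set.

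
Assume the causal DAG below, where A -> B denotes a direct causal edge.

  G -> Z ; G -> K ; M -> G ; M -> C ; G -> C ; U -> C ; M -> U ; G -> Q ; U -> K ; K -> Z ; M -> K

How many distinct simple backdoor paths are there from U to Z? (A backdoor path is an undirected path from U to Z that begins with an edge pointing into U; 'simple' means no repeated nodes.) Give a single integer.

A backdoor path from U to Z is any simple undirected path whose first edge points into U (i.e. leaves U via a parent).
Parents of U: {M}.
Enumerating:
  P1: U <- M -> G -> K -> Z
  P2: U <- M -> G -> Z
  P3: U <- M -> K <- G -> Z
  P4: U <- M -> K -> Z
  P5: U <- M -> C <- G -> K -> Z
  P6: U <- M -> C <- G -> Z
That exhausts the simple backdoor paths. Count: 6.

6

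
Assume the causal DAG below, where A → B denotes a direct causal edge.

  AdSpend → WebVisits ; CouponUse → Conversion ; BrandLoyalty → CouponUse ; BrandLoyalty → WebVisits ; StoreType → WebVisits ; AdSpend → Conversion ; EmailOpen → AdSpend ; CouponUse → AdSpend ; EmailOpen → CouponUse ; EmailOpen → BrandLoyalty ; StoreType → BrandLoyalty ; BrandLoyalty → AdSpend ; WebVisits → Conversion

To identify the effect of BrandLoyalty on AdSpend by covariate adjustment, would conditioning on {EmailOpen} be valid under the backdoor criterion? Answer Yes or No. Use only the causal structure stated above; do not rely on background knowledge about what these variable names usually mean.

Backdoor paths from BrandLoyalty to AdSpend (paths whose first edge points into BrandLoyalty):
  P1: BrandLoyalty <- StoreType -> WebVisits <- AdSpend
  P2: BrandLoyalty <- StoreType -> WebVisits -> Conversion <- CouponUse <- EmailOpen -> AdSpend
  P3: BrandLoyalty <- StoreType -> WebVisits -> Conversion <- CouponUse -> AdSpend
  P4: BrandLoyalty <- StoreType -> WebVisits -> Conversion <- AdSpend
  P5: BrandLoyalty <- EmailOpen -> CouponUse -> AdSpend
  P6: BrandLoyalty <- EmailOpen -> CouponUse -> Conversion <- AdSpend
  P7: BrandLoyalty <- EmailOpen -> CouponUse -> Conversion <- WebVisits <- AdSpend
  P8: BrandLoyalty <- EmailOpen -> AdSpend
Condition 1 (no descendant of BrandLoyalty in the set): holds — descendants of BrandLoyalty are {AdSpend, Conversion, CouponUse, WebVisits}; none are in {EmailOpen}.
Condition 2 (every backdoor path blocked by {EmailOpen}):
  P1: blocked at collider WebVisits (neither it nor any descendant is in the conditioning set).
  P2: blocked at collider Conversion (neither it nor any descendant is in the conditioning set).
  P3: blocked at collider Conversion (neither it nor any descendant is in the conditioning set).
  P4: blocked at collider Conversion (neither it nor any descendant is in the conditioning set).
  P5: blocked at fork node EmailOpen ∈ conditioning set.
  P6: blocked at fork node EmailOpen ∈ conditioning set.
  P7: blocked at fork node EmailOpen ∈ conditioning set.
  P8: blocked at fork node EmailOpen ∈ conditioning set.
{EmailOpen} satisfies the backdoor criterion.

Yes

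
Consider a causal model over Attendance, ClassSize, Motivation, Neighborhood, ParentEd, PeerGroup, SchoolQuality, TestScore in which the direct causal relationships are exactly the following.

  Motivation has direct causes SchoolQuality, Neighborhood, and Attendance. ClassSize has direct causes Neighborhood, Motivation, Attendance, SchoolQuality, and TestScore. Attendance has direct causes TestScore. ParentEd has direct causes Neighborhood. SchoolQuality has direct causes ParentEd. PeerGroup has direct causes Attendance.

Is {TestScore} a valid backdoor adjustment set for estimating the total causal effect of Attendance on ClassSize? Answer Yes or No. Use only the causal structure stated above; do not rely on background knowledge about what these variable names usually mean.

Yes

Backdoor paths from Attendance to ClassSize (paths whose first edge points into Attendance):
  P1: Attendance <- TestScore -> ClassSize
Condition 1 (no descendant of Attendance in the set): holds — descendants of Attendance are {ClassSize, Motivation, PeerGroup}; none are in {TestScore}.
Condition 2 (every backdoor path blocked by {TestScore}):
  P1: blocked at fork node TestScore ∈ conditioning set.
{TestScore} satisfies the backdoor criterion.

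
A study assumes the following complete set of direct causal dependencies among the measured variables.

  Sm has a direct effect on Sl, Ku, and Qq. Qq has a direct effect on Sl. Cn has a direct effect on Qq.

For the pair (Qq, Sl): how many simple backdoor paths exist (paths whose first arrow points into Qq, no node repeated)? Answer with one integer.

A backdoor path from Qq to Sl is any simple undirected path whose first edge points into Qq (i.e. leaves Qq via a parent).
Parents of Qq: {Cn, Sm}.
Enumerating:
  P1: Qq <- Sm -> Sl
That exhausts the simple backdoor paths. Count: 1.

1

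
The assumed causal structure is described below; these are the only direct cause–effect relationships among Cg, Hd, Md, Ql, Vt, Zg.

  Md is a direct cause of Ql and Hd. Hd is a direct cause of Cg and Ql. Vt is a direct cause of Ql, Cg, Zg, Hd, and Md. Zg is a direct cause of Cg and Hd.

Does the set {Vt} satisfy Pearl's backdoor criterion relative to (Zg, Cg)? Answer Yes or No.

Backdoor paths from Zg to Cg (paths whose first edge points into Zg):
  P1: Zg <- Vt -> Md -> Hd -> Cg
  P2: Zg <- Vt -> Md -> Ql <- Hd -> Cg
  P3: Zg <- Vt -> Hd -> Cg
  P4: Zg <- Vt -> Cg
  P5: Zg <- Vt -> Ql <- Md -> Hd -> Cg
  P6: Zg <- Vt -> Ql <- Hd -> Cg
Condition 1 (no descendant of Zg in the set): holds — descendants of Zg are {Cg, Hd, Ql}; none are in {Vt}.
Condition 2 (every backdoor path blocked by {Vt}):
  P1: blocked at fork node Vt ∈ conditioning set.
  P2: blocked at fork node Vt ∈ conditioning set.
  P3: blocked at fork node Vt ∈ conditioning set.
  P4: blocked at fork node Vt ∈ conditioning set.
  P5: blocked at fork node Vt ∈ conditioning set.
  P6: blocked at fork node Vt ∈ conditioning set.
{Vt} satisfies the backdoor criterion.

Yes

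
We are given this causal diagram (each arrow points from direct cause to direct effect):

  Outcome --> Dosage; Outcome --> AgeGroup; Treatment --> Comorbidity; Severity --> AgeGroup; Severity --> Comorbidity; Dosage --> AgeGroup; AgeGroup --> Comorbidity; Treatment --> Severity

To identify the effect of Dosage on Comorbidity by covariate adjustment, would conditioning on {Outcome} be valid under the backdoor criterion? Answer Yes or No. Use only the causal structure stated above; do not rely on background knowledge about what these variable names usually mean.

Yes

Backdoor paths from Dosage to Comorbidity (paths whose first edge points into Dosage):
  P1: Dosage <- Outcome -> AgeGroup <- Severity <- Treatment -> Comorbidity
  P2: Dosage <- Outcome -> AgeGroup <- Severity -> Comorbidity
  P3: Dosage <- Outcome -> AgeGroup -> Comorbidity
Condition 1 (no descendant of Dosage in the set): holds — descendants of Dosage are {AgeGroup, Comorbidity}; none are in {Outcome}.
Condition 2 (every backdoor path blocked by {Outcome}):
  P1: blocked at fork node Outcome ∈ conditioning set.
  P2: blocked at fork node Outcome ∈ conditioning set.
  P3: blocked at fork node Outcome ∈ conditioning set.
{Outcome} satisfies the backdoor criterion.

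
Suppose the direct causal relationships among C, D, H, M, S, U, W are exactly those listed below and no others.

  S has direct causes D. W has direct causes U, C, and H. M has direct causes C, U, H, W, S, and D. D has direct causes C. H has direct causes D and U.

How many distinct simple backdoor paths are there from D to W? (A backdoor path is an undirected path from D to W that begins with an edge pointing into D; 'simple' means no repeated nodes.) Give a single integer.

6

A backdoor path from D to W is any simple undirected path whose first edge points into D (i.e. leaves D via a parent).
Parents of D: {C}.
Enumerating:
  P1: D <- C -> W
  P2: D <- C -> M <- U -> H -> W
  P3: D <- C -> M <- U -> W
  P4: D <- C -> M <- H <- U -> W
  P5: D <- C -> M <- H -> W
  P6: D <- C -> M <- W
That exhausts the simple backdoor paths. Count: 6.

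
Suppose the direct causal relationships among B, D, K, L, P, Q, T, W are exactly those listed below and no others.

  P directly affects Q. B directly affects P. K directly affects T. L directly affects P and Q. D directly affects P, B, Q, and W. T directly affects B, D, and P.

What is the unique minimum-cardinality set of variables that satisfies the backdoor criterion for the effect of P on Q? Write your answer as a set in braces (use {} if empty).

{D, L}

Variables eligible for adjustment (non-descendants of P, excluding P and Q): {B, D, K, L, T, W}.
Backdoor paths from P to Q:
  P1: P <- L -> Q
  P2: P <- T -> D -> Q
  P3: P <- T -> B <- D -> Q
  P4: P <- D -> Q
  P5: P <- B <- T -> D -> Q
  P6: P <- B <- D -> Q
The empty set is not sufficient: P1 (P <- L -> Q) has no collider blocking it and no conditioned non-collider, so it is open.
Try {D, L}:
  P1: blocked at fork node L ∈ conditioning set.
  P2: blocked at chain node D ∈ conditioning set.
  P3: blocked at collider B (neither it nor any descendant is in the conditioning set).
  P4: blocked at fork node D ∈ conditioning set.
  P5: blocked at chain node D ∈ conditioning set.
  P6: blocked at fork node D ∈ conditioning set.
{D, L} contains no descendant of P and blocks every backdoor path.
Every element of {D, L} is needed (dropping D leaves P2 open; dropping L leaves P1 open), so no proper subset is valid.
Among all size-2 subsets of the eligible variables, only {D, L} blocks every backdoor path, so it is the unique smallest valid adjustment set.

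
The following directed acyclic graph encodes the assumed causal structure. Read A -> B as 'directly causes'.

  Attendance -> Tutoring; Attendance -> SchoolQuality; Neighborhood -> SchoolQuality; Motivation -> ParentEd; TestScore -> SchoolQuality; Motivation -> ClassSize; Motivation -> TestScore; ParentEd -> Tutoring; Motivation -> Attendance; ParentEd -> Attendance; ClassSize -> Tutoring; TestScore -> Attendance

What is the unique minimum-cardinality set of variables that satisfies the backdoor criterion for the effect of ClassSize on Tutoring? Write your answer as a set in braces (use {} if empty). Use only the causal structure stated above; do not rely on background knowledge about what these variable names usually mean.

{Motivation}

Variables eligible for adjustment (non-descendants of ClassSize, excluding ClassSize and Tutoring): {Attendance, Motivation, Neighborhood, ParentEd, SchoolQuality, TestScore}.
Backdoor paths from ClassSize to Tutoring:
  P1: ClassSize <- Motivation -> ParentEd -> Attendance -> Tutoring
  P2: ClassSize <- Motivation -> ParentEd -> Tutoring
  P3: ClassSize <- Motivation -> TestScore -> Attendance <- ParentEd -> Tutoring
  P4: ClassSize <- Motivation -> TestScore -> Attendance -> Tutoring
  P5: ClassSize <- Motivation -> TestScore -> SchoolQuality <- Attendance <- ParentEd -> Tutoring
  P6: ClassSize <- Motivation -> TestScore -> SchoolQuality <- Attendance -> Tutoring
  P7: ClassSize <- Motivation -> Attendance <- ParentEd -> Tutoring
  P8: ClassSize <- Motivation -> Attendance -> Tutoring
The empty set is not sufficient: P1 (ClassSize <- Motivation -> ParentEd -> Attendance -> Tutoring) has no collider blocking it and no conditioned non-collider, so it is open.
Try {Motivation}:
  P1: blocked at fork node Motivation ∈ conditioning set.
  P2: blocked at fork node Motivation ∈ conditioning set.
  P3: blocked at fork node Motivation ∈ conditioning set.
  P4: blocked at fork node Motivation ∈ conditioning set.
  P5: blocked at fork node Motivation ∈ conditioning set.
  P6: blocked at fork node Motivation ∈ conditioning set.
  P7: blocked at fork node Motivation ∈ conditioning set.
  P8: blocked at fork node Motivation ∈ conditioning set.
{Motivation} contains no descendant of ClassSize and blocks every backdoor path.
No other singleton works — e.g. {Neighborhood} leaves P1 open — so {Motivation} is the unique smallest valid adjustment set.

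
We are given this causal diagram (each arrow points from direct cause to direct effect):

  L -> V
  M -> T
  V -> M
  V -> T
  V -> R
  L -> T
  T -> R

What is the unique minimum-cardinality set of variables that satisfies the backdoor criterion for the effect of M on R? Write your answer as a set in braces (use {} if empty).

{V}

Variables eligible for adjustment (non-descendants of M, excluding M and R): {L, V}.
Backdoor paths from M to R:
  P1: M <- V <- L -> T -> R
  P2: M <- V -> T -> R
  P3: M <- V -> R
The empty set is not sufficient: P1 (M <- V <- L -> T -> R) has no collider blocking it and no conditioned non-collider, so it is open.
Try {V}:
  P1: blocked at chain node V ∈ conditioning set.
  P2: blocked at fork node V ∈ conditioning set.
  P3: blocked at fork node V ∈ conditioning set.
{V} contains no descendant of M and blocks every backdoor path.
No other singleton works — e.g. {L} leaves P2 open — so {V} is the unique smallest valid adjustment set.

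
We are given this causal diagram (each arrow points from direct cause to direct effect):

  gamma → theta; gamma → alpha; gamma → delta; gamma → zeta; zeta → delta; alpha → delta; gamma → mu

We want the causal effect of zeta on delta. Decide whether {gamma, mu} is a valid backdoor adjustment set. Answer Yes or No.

Backdoor paths from zeta to delta (paths whose first edge points into zeta):
  P1: zeta <- gamma -> alpha -> delta
  P2: zeta <- gamma -> delta
Condition 1 (no descendant of zeta in the set): holds — descendants of zeta are {delta}; none are in {gamma, mu}.
Condition 2 (every backdoor path blocked by {gamma, mu}):
  P1: blocked at fork node gamma ∈ conditioning set.
  P2: blocked at fork node gamma ∈ conditioning set.
{gamma, mu} satisfies the backdoor criterion.

Yes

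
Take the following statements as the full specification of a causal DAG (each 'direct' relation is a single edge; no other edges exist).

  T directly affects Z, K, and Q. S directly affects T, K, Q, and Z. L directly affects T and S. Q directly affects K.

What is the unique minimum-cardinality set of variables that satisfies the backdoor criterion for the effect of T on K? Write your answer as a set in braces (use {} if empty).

Variables eligible for adjustment (non-descendants of T, excluding T and K): {L, S}.
Backdoor paths from T to K:
  P1: T <- L -> S -> Q -> K
  P2: T <- L -> S -> K
  P3: T <- S -> Q -> K
  P4: T <- S -> K
The empty set is not sufficient: P1 (T <- L -> S -> Q -> K) has no collider blocking it and no conditioned non-collider, so it is open.
Try {S}:
  P1: blocked at chain node S ∈ conditioning set.
  P2: blocked at chain node S ∈ conditioning set.
  P3: blocked at fork node S ∈ conditioning set.
  P4: blocked at fork node S ∈ conditioning set.
{S} contains no descendant of T and blocks every backdoor path.
No other singleton works — e.g. {L} leaves P3 open — so {S} is the unique smallest valid adjustment set.

{S}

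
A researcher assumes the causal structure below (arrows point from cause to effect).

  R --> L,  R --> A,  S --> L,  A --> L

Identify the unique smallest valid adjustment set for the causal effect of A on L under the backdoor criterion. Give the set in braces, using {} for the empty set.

Variables eligible for adjustment (non-descendants of A, excluding A and L): {R, S}.
Backdoor paths from A to L:
  P1: A <- R -> L
The empty set is not sufficient: P1 (A <- R -> L) has no collider blocking it and no conditioned non-collider, so it is open.
Try {R}:
  P1: blocked at fork node R ∈ conditioning set.
{R} contains no descendant of A and blocks every backdoor path.
No other singleton works — e.g. {S} leaves P1 open — so {R} is the unique smallest valid adjustment set.

{R}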